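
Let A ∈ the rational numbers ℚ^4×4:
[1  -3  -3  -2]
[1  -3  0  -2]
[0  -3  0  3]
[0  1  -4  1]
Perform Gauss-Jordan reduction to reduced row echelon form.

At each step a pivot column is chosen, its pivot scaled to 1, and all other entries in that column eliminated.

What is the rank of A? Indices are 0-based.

rank = 4

[1] R0 /= 1  ⇒  (1, -3, -3, -2)
     R1 -= 1·R0  ⇒  (0, 0, 3, 0)
[2] R1 <-> R2
[2] R1 /= -3  ⇒  (0, 1, 0, -1)
     R0 -= -3·R1  ⇒  (1, 0, -3, -5)
     R3 -= 1·R1  ⇒  (0, 0, -4, 2)
[3] R2 /= 3  ⇒  (0, 0, 1, 0)
     R0 -= -3·R2  ⇒  (1, 0, 0, -5)
     R3 -= -4·R2  ⇒  (0, 0, 0, 2)
[4] R3 /= 2  ⇒  (0, 0, 0, 1)
     R0 -= -5·R3  ⇒  (1, 0, 0, 0)
     R1 -= -1·R3  ⇒  (0, 1, 0, 0)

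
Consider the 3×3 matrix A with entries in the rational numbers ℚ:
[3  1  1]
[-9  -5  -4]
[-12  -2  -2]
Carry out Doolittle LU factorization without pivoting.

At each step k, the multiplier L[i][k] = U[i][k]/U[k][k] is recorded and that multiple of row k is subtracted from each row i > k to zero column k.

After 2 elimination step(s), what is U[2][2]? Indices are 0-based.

[col 0] pivot 3
  R1 -= -3*R0 → (0, -2, -1)  (L[1][0] := -3)
  R2 -= -4*R0 → (0, 2, 2)  (L[2][0] := -4)
[col 1] pivot -2
  R2 -= -1*R1 → (0, 0, 1)  (L[2][1] := -1)

U[2][2] = 1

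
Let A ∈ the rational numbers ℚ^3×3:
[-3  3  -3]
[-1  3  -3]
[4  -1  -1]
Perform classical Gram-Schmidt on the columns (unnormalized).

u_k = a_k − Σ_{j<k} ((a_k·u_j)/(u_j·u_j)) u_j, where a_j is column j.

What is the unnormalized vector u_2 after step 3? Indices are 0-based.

u_2 = (-66/119, 54/119, -36/119)

Step 1: u_0 = a_0 = (-3, -1, 4).
Step 2: u_1 = a_1 − (-8/13)·u_0 = (15/13, 31/13, 19/13).
Step 3: u_2 = a_2 − (4/13)·u_0 − (-157/119)·u_1 = (-66/119, 54/119, -36/119).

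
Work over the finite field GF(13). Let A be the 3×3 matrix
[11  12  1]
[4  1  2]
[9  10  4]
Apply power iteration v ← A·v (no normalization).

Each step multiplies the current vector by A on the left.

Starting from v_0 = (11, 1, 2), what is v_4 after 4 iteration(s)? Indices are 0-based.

v_0 = (11, 1, 2).
v_1 = A·v_0 = (5, 10, 0).
v_2 = A·v_1 = (6, 4, 2).
v_3 = A·v_2 = (12, 6, 11).
v_4 = A·v_3 = (7, 11, 4).

v_4 = (7, 11, 4)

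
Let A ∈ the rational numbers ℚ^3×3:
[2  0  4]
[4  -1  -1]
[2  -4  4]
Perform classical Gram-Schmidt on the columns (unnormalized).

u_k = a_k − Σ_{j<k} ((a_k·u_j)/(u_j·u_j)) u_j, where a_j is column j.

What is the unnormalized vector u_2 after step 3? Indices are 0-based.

u_2 = (42/11, -24/11, 6/11)

Step 1: u_0 = a_0 = (2, 4, 2).
Step 2: u_1 = a_1 − (-1/2)·u_0 = (1, 1, -3).
Step 3: u_2 = a_2 − (1/2)·u_0 − (-9/11)·u_1 = (42/11, -24/11, 6/11).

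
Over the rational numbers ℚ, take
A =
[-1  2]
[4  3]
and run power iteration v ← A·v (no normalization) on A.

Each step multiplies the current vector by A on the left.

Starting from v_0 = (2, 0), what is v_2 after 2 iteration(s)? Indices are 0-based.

v_0 = (2, 0).
v_1 = A·v_0 = (-2, 8).
v_2 = A·v_1 = (18, 16).

v_2 = (18, 16)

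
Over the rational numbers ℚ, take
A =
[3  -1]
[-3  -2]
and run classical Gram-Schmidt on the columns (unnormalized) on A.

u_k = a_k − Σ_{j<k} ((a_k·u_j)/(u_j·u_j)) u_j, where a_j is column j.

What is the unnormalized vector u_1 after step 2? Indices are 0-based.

u_1 = (-3/2, -3/2)

Step 1: u_0 = a_0 = (3, -3).
Step 2: u_1 = a_1 − (1/6)·u_0 = (-3/2, -3/2).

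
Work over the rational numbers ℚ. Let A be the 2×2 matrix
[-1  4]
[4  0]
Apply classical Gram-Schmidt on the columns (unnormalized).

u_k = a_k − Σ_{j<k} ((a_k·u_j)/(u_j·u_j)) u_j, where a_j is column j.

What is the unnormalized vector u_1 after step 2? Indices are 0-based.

Step 1: u_0 = a_0 = (-1, 4).
Step 2: u_1 = a_1 − (-4/17)·u_0 = (64/17, 16/17).

u_1 = (64/17, 16/17)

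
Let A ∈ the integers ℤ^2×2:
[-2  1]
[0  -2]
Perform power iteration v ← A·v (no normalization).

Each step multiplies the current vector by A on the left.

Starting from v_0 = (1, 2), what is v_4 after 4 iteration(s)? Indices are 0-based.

v_0 = (1, 2).
v_1 = A·v_0 = (0, -4).
v_2 = A·v_1 = (-4, 8).
v_3 = A·v_2 = (16, -16).
v_4 = A·v_3 = (-48, 32).

v_4 = (-48, 32)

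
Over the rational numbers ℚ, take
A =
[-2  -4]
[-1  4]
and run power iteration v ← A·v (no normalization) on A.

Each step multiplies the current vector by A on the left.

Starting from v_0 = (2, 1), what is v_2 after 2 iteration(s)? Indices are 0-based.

v_0 = (2, 1).
v_1 = A·v_0 = (-8, 2).
v_2 = A·v_1 = (8, 16).

v_2 = (8, 16)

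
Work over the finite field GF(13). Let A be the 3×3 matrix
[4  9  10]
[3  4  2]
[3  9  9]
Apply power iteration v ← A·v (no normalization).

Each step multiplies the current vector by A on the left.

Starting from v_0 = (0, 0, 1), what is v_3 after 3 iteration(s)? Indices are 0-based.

v_3 = (7, 3, 3)

v_0 = (0, 0, 1).
v_1 = A·v_0 = (10, 2, 9).
v_2 = A·v_1 = (5, 4, 12).
v_3 = A·v_2 = (7, 3, 3).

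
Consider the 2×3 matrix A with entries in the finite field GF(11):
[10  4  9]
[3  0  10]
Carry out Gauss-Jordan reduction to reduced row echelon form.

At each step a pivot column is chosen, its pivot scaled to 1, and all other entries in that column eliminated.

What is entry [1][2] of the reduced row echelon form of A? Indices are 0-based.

[1] R0 /= 10  ⇒  (1, 7, 2)
     R1 -= 3·R0  ⇒  (0, 1, 4)
[2] R1 /= 1  ⇒  (0, 1, 4)
     R0 -= 7·R1  ⇒  (1, 0, 7)

M[1][2] = 4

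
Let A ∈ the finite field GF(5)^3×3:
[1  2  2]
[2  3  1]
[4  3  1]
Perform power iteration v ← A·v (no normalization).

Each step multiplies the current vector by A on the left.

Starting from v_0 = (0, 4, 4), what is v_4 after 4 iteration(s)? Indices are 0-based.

v_0 = (0, 4, 4).
v_1 = A·v_0 = (1, 1, 1).
v_2 = A·v_1 = (0, 1, 3).
v_3 = A·v_2 = (3, 1, 1).
v_4 = A·v_3 = (2, 0, 1).

v_4 = (2, 0, 1)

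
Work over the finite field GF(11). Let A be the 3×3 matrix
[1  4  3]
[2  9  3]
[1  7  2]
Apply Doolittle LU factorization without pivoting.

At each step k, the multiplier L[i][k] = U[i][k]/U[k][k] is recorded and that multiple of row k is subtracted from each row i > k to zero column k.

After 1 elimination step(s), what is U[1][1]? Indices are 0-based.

U[1][1] = 1

Step 1: pivot at (0,0) is 1.
  row1 ← row1 − (2)·row0  ⇒  L[1][0]=2, U row1=(0, 1, 8)
  row2 ← row2 − (1)·row0  ⇒  L[2][0]=1, U row2=(0, 3, 10)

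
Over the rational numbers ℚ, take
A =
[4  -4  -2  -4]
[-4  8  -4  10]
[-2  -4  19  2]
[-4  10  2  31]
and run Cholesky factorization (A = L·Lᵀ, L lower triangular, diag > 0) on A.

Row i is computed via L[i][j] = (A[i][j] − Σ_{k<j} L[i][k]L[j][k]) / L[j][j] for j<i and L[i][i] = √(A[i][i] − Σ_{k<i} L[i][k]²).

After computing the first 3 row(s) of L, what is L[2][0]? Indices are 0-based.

Step 1: L[0][0] = √(4) = 2.
  L[1][0] = (-4) / L[0][0] = -2.
Step 2: L[1][1] = √(4) = 2.
  L[2][0] = (-2) / L[0][0] = -1.
  L[2][1] = (-6) / L[1][1] = -3.
Step 3: L[2][2] = √(9) = 3.

L[2][0] = -1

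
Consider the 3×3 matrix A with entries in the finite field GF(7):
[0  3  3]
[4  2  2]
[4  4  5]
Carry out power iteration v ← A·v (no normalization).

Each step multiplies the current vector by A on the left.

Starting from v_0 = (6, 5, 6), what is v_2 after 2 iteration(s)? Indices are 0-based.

v_0 = (6, 5, 6).
v_1 = A·v_0 = (5, 4, 4).
v_2 = A·v_1 = (3, 1, 0).

v_2 = (3, 1, 0)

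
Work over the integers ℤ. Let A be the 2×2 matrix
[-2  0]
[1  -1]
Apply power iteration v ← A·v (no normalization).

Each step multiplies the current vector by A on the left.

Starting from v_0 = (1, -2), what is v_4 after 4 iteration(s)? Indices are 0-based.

v_4 = (16, -17)

v_0 = (1, -2).
v_1 = A·v_0 = (-2, 3).
v_2 = A·v_1 = (4, -5).
v_3 = A·v_2 = (-8, 9).
v_4 = A·v_3 = (16, -17).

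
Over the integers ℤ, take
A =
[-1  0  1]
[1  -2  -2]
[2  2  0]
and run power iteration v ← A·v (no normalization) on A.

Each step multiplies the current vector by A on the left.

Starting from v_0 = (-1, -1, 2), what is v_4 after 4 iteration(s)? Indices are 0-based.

v_0 = (-1, -1, 2).
v_1 = A·v_0 = (3, -3, -4).
v_2 = A·v_1 = (-7, 17, 0).
v_3 = A·v_2 = (7, -41, 20).
v_4 = A·v_3 = (13, 49, -68).

v_4 = (13, 49, -68)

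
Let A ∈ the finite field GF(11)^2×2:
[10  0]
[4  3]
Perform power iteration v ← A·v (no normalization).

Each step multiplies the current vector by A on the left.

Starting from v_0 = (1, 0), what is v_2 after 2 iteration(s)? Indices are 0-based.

v_2 = (1, 8)

v_0 = (1, 0).
v_1 = A·v_0 = (10, 4).
v_2 = A·v_1 = (1, 8).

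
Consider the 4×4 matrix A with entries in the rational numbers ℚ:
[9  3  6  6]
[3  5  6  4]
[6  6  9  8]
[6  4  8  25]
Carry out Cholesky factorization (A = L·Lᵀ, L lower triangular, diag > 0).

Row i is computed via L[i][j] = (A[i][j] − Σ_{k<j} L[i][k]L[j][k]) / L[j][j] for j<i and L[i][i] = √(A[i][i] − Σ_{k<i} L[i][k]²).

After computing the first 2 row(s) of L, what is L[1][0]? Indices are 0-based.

L[1][0] = 1

Step 1: L[0][0] = √(9) = 3.
  L[1][0] = (3) / L[0][0] = 1.
Step 2: L[1][1] = √(4) = 2.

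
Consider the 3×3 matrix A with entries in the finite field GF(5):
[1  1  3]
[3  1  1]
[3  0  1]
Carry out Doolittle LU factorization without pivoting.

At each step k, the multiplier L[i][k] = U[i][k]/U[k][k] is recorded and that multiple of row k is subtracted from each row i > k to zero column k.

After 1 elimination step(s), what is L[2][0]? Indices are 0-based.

L[2][0] = 3

Step 1: pivot at (0,0) is 1.
  row1 ← row1 − (3)·row0  ⇒  L[1][0]=3, U row1=(0, 3, 2)
  row2 ← row2 − (3)·row0  ⇒  L[2][0]=3, U row2=(0, 2, 2)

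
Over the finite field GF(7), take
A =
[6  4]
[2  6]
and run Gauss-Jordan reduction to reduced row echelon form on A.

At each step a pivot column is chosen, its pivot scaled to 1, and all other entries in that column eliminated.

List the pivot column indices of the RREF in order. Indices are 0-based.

pivot columns: 0

pivot(0,0)=6: scale R0 → (1, 3)
  clear (1,0): R1 −= (2)R0 → (0, 0)
col 1: no nonzero at/below row 1; advance.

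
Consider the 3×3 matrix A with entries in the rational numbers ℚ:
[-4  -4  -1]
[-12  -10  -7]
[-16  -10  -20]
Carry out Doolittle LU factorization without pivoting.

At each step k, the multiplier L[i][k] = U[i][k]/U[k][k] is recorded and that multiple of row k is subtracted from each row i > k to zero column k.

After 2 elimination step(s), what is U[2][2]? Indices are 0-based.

U[2][2] = -4

[col 0] pivot -4
  R1 -= 3*R0 → (0, 2, -4)  (L[1][0] := 3)
  R2 -= 4*R0 → (0, 6, -16)  (L[2][0] := 4)
[col 1] pivot 2
  R2 -= 3*R1 → (0, 0, -4)  (L[2][1] := 3)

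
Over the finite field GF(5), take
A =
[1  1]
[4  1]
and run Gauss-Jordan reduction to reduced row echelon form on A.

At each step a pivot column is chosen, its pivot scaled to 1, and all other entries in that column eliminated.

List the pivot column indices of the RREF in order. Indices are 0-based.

pivot(0,0)=1: scale R0 → (1, 1)
  clear (1,0): R1 −= (4)R0 → (0, 2)
pivot(1,1)=2: scale R1 → (0, 1)
  clear (0,1): R0 −= (1)R1 → (1, 0)

pivot columns: 0, 1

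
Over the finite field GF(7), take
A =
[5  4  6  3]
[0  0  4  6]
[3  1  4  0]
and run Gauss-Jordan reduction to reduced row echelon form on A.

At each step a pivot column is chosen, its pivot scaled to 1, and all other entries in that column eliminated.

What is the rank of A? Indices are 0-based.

step 1: normalize row 0 (÷5) = (1, 5, 4, 2)
  row 2: subtract 3×row0 = (0, 0, 6, 1)
skip col 1 (zero from row 1)
step 2: normalize row 1 (÷4) = (0, 0, 1, 5)
  row 0: subtract 4×row1 = (1, 5, 0, 3)
  row 2: subtract 6×row1 = (0, 0, 0, 6)
step 3: normalize row 2 (÷6) = (0, 0, 0, 1)
  row 0: subtract 3×row2 = (1, 5, 0, 0)
  row 1: subtract 5×row2 = (0, 0, 1, 0)

rank = 3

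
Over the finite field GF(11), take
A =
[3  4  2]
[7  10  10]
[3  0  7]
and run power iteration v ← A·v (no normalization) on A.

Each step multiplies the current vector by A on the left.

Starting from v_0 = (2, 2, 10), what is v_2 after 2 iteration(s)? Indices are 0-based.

v_0 = (2, 2, 10).
v_1 = A·v_0 = (1, 2, 10).
v_2 = A·v_1 = (9, 6, 7).

v_2 = (9, 6, 7)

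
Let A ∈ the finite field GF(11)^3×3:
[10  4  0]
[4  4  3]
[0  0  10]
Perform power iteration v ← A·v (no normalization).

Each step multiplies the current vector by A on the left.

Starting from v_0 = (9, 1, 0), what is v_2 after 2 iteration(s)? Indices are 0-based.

v_2 = (0, 8, 0)

v_0 = (9, 1, 0).
v_1 = A·v_0 = (6, 7, 0).
v_2 = A·v_1 = (0, 8, 0).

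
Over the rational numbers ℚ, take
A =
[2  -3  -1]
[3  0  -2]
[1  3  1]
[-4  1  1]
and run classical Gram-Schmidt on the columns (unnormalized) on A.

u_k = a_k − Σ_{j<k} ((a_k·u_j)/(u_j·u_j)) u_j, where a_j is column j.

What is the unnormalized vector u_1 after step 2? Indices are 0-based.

Step 1: u_0 = a_0 = (2, 3, 1, -4).
Step 2: u_1 = a_1 − (-7/30)·u_0 = (-38/15, 7/10, 97/30, 1/15).

u_1 = (-38/15, 7/10, 97/30, 1/15)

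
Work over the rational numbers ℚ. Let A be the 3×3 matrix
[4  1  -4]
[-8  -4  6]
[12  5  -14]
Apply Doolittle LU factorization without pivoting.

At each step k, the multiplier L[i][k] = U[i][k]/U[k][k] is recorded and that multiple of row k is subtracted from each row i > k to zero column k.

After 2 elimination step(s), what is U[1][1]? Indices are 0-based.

[col 0] pivot 4
  R1 -= -2*R0 → (0, -2, -2)  (L[1][0] := -2)
  R2 -= 3*R0 → (0, 2, -2)  (L[2][0] := 3)
[col 1] pivot -2
  R2 -= -1*R1 → (0, 0, -4)  (L[2][1] := -1)

U[1][1] = -2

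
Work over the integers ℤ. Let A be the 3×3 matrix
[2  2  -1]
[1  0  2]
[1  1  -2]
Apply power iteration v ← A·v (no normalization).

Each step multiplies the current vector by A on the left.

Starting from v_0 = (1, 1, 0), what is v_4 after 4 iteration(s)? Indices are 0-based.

v_0 = (1, 1, 0).
v_1 = A·v_0 = (4, 1, 2).
v_2 = A·v_1 = (8, 8, 1).
v_3 = A·v_2 = (31, 10, 14).
v_4 = A·v_3 = (68, 59, 13).

v_4 = (68, 59, 13)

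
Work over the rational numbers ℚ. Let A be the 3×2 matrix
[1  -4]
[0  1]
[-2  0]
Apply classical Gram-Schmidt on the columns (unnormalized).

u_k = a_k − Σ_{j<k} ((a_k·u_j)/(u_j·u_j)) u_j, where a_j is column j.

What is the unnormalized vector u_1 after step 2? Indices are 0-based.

u_1 = (-16/5, 1, -8/5)

Step 1: u_0 = a_0 = (1, 0, -2).
Step 2: u_1 = a_1 − (-4/5)·u_0 = (-16/5, 1, -8/5).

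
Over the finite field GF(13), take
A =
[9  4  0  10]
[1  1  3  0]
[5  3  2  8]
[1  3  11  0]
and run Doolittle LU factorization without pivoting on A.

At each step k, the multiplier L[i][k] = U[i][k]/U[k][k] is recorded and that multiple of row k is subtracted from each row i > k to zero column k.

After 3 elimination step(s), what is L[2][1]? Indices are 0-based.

L[2][1] = 4

k=0: U[0][0]=9
  eliminate (1,0): mult=3, new row 1: (0, 2, 3, 9); set L[1][0]=3
  eliminate (2,0): mult=2, new row 2: (0, 8, 2, 1); set L[2][0]=2
  eliminate (3,0): mult=3, new row 3: (0, 4, 11, 9); set L[3][0]=3
k=1: U[1][1]=2
  eliminate (2,1): mult=4, new row 2: (0, 0, 3, 4); set L[2][1]=4
  eliminate (3,1): mult=2, new row 3: (0, 0, 5, 4); set L[3][1]=2
k=2: U[2][2]=3
  eliminate (3,2): mult=6, new row 3: (0, 0, 0, 6); set L[3][2]=6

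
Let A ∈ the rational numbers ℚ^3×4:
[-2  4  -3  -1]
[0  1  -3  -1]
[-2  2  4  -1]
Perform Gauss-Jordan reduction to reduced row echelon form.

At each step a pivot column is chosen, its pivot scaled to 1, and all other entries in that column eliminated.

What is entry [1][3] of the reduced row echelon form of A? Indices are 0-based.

M[1][3] = -7

step 1: normalize row 0 (÷-2) = (1, -2, 3/2, 1/2)
  row 2: subtract -2×row0 = (0, -2, 7, 0)
step 2: normalize row 1 (÷1) = (0, 1, -3, -1)
  row 0: subtract -2×row1 = (1, 0, -9/2, -3/2)
  row 2: subtract -2×row1 = (0, 0, 1, -2)
step 3: normalize row 2 (÷1) = (0, 0, 1, -2)
  row 0: subtract -9/2×row2 = (1, 0, 0, -21/2)
  row 1: subtract -3×row2 = (0, 1, 0, -7)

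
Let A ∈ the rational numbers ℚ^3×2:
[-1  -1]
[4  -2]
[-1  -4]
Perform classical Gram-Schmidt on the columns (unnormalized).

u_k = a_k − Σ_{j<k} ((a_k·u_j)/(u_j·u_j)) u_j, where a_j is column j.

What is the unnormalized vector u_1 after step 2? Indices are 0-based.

u_1 = (-7/6, -4/3, -25/6)

Step 1: u_0 = a_0 = (-1, 4, -1).
Step 2: u_1 = a_1 − (-1/6)·u_0 = (-7/6, -4/3, -25/6).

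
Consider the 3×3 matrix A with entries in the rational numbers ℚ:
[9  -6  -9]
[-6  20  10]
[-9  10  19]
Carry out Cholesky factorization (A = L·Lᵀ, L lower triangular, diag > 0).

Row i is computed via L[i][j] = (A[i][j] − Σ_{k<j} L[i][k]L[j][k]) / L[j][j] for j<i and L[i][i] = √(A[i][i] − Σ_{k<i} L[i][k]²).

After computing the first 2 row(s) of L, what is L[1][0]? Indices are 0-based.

Step 1: L[0][0] = √(9) = 3.
  L[1][0] = (-6) / L[0][0] = -2.
Step 2: L[1][1] = √(16) = 4.

L[1][0] = -2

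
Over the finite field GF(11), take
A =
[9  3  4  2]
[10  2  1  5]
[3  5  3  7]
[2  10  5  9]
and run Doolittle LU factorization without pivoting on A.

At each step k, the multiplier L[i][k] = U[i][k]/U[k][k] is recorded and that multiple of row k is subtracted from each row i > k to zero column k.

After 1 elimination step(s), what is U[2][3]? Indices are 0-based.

[col 0] pivot 9
  R1 -= 6*R0 → (0, 6, 10, 4)  (L[1][0] := 6)
  R2 -= 4*R0 → (0, 4, 9, 10)  (L[2][0] := 4)
  R3 -= 10*R0 → (0, 2, 9, 0)  (L[3][0] := 10)

U[2][3] = 10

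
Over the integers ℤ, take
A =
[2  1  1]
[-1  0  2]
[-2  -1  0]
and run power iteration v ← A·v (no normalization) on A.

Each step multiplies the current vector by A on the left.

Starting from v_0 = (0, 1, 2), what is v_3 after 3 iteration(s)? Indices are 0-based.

v_3 = (3, -29, -13)

v_0 = (0, 1, 2).
v_1 = A·v_0 = (3, 4, -1).
v_2 = A·v_1 = (9, -5, -10).
v_3 = A·v_2 = (3, -29, -13).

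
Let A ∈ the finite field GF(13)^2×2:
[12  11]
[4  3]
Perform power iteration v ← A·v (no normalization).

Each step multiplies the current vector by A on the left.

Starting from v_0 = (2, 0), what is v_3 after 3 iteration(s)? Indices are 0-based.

v_3 = (8, 5)

v_0 = (2, 0).
v_1 = A·v_0 = (11, 8).
v_2 = A·v_1 = (12, 3).
v_3 = A·v_2 = (8, 5).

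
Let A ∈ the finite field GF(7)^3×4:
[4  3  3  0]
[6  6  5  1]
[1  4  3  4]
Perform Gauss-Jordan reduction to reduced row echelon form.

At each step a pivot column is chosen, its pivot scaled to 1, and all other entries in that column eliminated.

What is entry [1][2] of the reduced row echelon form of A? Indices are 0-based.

step 1: normalize row 0 (÷4) = (1, 6, 6, 0)
  row 1: subtract 6×row0 = (0, 5, 4, 1)
  row 2: subtract 1×row0 = (0, 5, 4, 4)
step 2: normalize row 1 (÷5) = (0, 1, 5, 3)
  row 0: subtract 6×row1 = (1, 0, 4, 3)
  row 2: subtract 5×row1 = (0, 0, 0, 3)
skip col 2 (zero from row 2)
step 3: normalize row 2 (÷3) = (0, 0, 0, 1)
  row 0: subtract 3×row2 = (1, 0, 4, 0)
  row 1: subtract 3×row2 = (0, 1, 5, 0)

M[1][2] = 5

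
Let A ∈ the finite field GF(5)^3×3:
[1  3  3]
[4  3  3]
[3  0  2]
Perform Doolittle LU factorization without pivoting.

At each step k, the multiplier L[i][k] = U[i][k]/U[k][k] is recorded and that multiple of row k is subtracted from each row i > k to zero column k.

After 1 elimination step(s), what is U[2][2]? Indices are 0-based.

k=0: U[0][0]=1
  eliminate (1,0): mult=4, new row 1: (0, 1, 1); set L[1][0]=4
  eliminate (2,0): mult=3, new row 2: (0, 1, 3); set L[2][0]=3

U[2][2] = 3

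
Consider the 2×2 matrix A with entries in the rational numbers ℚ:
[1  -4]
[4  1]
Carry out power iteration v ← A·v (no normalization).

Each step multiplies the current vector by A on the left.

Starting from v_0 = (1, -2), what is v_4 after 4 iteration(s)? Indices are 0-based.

v_0 = (1, -2).
v_1 = A·v_0 = (9, 2).
v_2 = A·v_1 = (1, 38).
v_3 = A·v_2 = (-151, 42).
v_4 = A·v_3 = (-319, -562).

v_4 = (-319, -562)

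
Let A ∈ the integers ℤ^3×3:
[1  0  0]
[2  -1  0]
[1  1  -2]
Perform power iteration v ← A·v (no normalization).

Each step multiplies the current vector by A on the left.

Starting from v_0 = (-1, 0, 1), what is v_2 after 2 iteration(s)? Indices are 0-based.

v_2 = (-1, 0, 3)

v_0 = (-1, 0, 1).
v_1 = A·v_0 = (-1, -2, -3).
v_2 = A·v_1 = (-1, 0, 3).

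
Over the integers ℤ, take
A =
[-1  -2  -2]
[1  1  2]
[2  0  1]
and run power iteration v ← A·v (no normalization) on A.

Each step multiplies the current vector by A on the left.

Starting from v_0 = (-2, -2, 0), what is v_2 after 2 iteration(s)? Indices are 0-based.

v_0 = (-2, -2, 0).
v_1 = A·v_0 = (6, -4, -4).
v_2 = A·v_1 = (10, -6, 8).

v_2 = (10, -6, 8)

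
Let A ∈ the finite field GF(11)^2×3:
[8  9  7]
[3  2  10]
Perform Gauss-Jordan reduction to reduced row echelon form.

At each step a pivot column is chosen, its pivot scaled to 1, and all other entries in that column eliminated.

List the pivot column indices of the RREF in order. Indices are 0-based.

step 1: normalize row 0 (÷8) = (1, 8, 5)
  row 1: subtract 3×row0 = (0, 0, 6)
skip col 1 (zero from row 1)
step 2: normalize row 1 (÷6) = (0, 0, 1)
  row 0: subtract 5×row1 = (1, 8, 0)

pivot columns: 0, 2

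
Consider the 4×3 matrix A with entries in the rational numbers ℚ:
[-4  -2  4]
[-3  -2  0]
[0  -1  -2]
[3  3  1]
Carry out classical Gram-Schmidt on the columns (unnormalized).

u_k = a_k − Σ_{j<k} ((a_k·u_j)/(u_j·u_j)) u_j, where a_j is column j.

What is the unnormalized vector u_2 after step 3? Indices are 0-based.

u_2 = (66/83, -101/83, 31/83, -13/83)

Step 1: u_0 = a_0 = (-4, -3, 0, 3).
Step 2: u_1 = a_1 − (23/34)·u_0 = (12/17, 1/34, -1, 33/34).
Step 3: u_2 = a_2 − (-13/34)·u_0 − (197/83)·u_1 = (66/83, -101/83, 31/83, -13/83).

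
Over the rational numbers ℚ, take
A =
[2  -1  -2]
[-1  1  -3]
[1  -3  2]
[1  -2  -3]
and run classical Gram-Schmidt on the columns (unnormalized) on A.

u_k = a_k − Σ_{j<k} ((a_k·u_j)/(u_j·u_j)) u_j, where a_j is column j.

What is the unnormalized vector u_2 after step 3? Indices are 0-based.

Step 1: u_0 = a_0 = (2, -1, 1, 1).
Step 2: u_1 = a_1 − (-8/7)·u_0 = (9/7, -1/7, -13/7, -6/7).
Step 3: u_2 = a_2 − (-2/7)·u_0 − (-23/41)·u_1 = (-29/41, -138/41, 51/41, -131/41).

u_2 = (-29/41, -138/41, 51/41, -131/41)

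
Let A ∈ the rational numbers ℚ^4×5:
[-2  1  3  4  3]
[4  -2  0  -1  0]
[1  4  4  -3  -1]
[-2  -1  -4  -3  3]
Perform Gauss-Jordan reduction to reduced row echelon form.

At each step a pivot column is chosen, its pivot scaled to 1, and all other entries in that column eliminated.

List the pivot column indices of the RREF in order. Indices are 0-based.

pivot columns: 0, 1, 2, 3

step 1: normalize row 0 (÷-2) = (1, -1/2, -3/2, -2, -3/2)
  row 1: subtract 4×row0 = (0, 0, 6, 7, 6)
  row 2: subtract 1×row0 = (0, 9/2, 11/2, -1, 1/2)
  row 3: subtract -2×row0 = (0, -2, -7, -7, 0)
step 2: exchange rows 1,2
step 2: normalize row 1 (÷9/2) = (0, 1, 11/9, -2/9, 1/9)
  row 0: subtract -1/2×row1 = (1, 0, -8/9, -19/9, -13/9)
  row 3: subtract -2×row1 = (0, 0, -41/9, -67/9, 2/9)
step 3: normalize row 2 (÷6) = (0, 0, 1, 7/6, 1)
  row 0: subtract -8/9×row2 = (1, 0, 0, -29/27, -5/9)
  row 1: subtract 11/9×row2 = (0, 1, 0, -89/54, -10/9)
  row 3: subtract -41/9×row2 = (0, 0, 0, -115/54, 43/9)
step 4: normalize row 3 (÷-115/54) = (0, 0, 0, 1, -258/115)
  row 0: subtract -29/27×row3 = (1, 0, 0, 0, -341/115)
  row 1: subtract -89/54×row3 = (0, 1, 0, 0, -553/115)
  row 2: subtract 7/6×row3 = (0, 0, 1, 0, 416/115)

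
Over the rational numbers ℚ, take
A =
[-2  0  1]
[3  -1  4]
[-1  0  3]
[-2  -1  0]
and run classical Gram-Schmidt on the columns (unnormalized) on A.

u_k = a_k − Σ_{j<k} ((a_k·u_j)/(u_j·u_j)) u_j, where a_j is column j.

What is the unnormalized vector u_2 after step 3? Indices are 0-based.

u_2 = (11/7, 9/7, 23/7, -9/7)

Step 1: u_0 = a_0 = (-2, 3, -1, -2).
Step 2: u_1 = a_1 − (-1/18)·u_0 = (-1/9, -5/6, -1/18, -10/9).
Step 3: u_2 = a_2 − (7/18)·u_0 − (-13/7)·u_1 = (11/7, 9/7, 23/7, -9/7).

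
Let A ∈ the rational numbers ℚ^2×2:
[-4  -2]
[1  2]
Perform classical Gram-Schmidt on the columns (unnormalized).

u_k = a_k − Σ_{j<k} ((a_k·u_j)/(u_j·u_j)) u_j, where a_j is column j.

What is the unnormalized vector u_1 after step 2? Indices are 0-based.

u_1 = (6/17, 24/17)

Step 1: u_0 = a_0 = (-4, 1).
Step 2: u_1 = a_1 − (10/17)·u_0 = (6/17, 24/17).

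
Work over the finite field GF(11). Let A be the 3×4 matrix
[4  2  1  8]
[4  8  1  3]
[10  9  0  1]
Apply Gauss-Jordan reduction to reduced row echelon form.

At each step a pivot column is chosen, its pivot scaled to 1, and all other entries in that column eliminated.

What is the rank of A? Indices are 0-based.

rank = 3

pivot(0,0)=4: scale R0 → (1, 6, 3, 2)
  clear (1,0): R1 −= (4)R0 → (0, 6, 0, 6)
  clear (2,0): R2 −= (10)R0 → (0, 4, 3, 3)
pivot(1,1)=6: scale R1 → (0, 1, 0, 1)
  clear (0,1): R0 −= (6)R1 → (1, 0, 3, 7)
  clear (2,1): R2 −= (4)R1 → (0, 0, 3, 10)
pivot(2,2)=3: scale R2 → (0, 0, 1, 7)
  clear (0,2): R0 −= (3)R2 → (1, 0, 0, 8)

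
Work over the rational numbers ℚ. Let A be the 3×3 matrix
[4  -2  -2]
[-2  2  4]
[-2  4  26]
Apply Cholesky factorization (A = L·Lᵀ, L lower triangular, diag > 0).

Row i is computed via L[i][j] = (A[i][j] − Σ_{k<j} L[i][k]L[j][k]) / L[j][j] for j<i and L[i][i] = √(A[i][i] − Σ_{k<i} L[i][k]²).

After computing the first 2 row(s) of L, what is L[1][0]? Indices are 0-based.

L[1][0] = -1

Step 1: L[0][0] = √(4) = 2.
  L[1][0] = (-2) / L[0][0] = -1.
Step 2: L[1][1] = √(1) = 1.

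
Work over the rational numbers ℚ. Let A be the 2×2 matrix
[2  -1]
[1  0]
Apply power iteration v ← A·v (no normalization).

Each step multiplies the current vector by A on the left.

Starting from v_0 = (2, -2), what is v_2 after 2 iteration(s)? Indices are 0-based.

v_0 = (2, -2).
v_1 = A·v_0 = (6, 2).
v_2 = A·v_1 = (10, 6).

v_2 = (10, 6)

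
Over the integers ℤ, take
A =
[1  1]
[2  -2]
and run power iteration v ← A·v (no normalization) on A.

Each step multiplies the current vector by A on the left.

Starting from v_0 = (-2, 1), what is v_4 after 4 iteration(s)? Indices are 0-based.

v_4 = (-31, 74)

v_0 = (-2, 1).
v_1 = A·v_0 = (-1, -6).
v_2 = A·v_1 = (-7, 10).
v_3 = A·v_2 = (3, -34).
v_4 = A·v_3 = (-31, 74).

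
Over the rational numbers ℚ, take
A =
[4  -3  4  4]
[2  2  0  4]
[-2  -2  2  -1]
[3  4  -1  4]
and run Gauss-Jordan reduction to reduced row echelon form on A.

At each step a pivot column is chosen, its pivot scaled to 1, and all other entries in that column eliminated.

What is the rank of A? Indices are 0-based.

step 1: normalize row 0 (÷4) = (1, -3/4, 1, 1)
  row 1: subtract 2×row0 = (0, 7/2, -2, 2)
  row 2: subtract -2×row0 = (0, -7/2, 4, 1)
  row 3: subtract 3×row0 = (0, 25/4, -4, 1)
step 2: normalize row 1 (÷7/2) = (0, 1, -4/7, 4/7)
  row 0: subtract -3/4×row1 = (1, 0, 4/7, 10/7)
  row 2: subtract -7/2×row1 = (0, 0, 2, 3)
  row 3: subtract 25/4×row1 = (0, 0, -3/7, -18/7)
step 3: normalize row 2 (÷2) = (0, 0, 1, 3/2)
  row 0: subtract 4/7×row2 = (1, 0, 0, 4/7)
  row 1: subtract -4/7×row2 = (0, 1, 0, 10/7)
  row 3: subtract -3/7×row2 = (0, 0, 0, -27/14)
step 4: normalize row 3 (÷-27/14) = (0, 0, 0, 1)
  row 0: subtract 4/7×row3 = (1, 0, 0, 0)
  row 1: subtract 10/7×row3 = (0, 1, 0, 0)
  row 2: subtract 3/2×row3 = (0, 0, 1, 0)

rank = 4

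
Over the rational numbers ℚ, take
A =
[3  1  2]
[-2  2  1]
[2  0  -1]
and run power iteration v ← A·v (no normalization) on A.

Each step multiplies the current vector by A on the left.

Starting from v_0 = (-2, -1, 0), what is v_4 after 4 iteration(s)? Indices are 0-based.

v_4 = (-277, 274, -130)

v_0 = (-2, -1, 0).
v_1 = A·v_0 = (-7, 2, -4).
v_2 = A·v_1 = (-27, 14, -10).
v_3 = A·v_2 = (-87, 72, -44).
v_4 = A·v_3 = (-277, 274, -130).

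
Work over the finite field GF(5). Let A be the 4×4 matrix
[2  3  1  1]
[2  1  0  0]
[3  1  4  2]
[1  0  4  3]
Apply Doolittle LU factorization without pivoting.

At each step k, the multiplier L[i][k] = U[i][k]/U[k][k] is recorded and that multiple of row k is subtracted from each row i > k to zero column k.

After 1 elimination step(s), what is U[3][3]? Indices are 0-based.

k=0: U[0][0]=2
  eliminate (1,0): mult=1, new row 1: (0, 3, 4, 4); set L[1][0]=1
  eliminate (2,0): mult=4, new row 2: (0, 4, 0, 3); set L[2][0]=4
  eliminate (3,0): mult=3, new row 3: (0, 1, 1, 0); set L[3][0]=3

U[3][3] = 0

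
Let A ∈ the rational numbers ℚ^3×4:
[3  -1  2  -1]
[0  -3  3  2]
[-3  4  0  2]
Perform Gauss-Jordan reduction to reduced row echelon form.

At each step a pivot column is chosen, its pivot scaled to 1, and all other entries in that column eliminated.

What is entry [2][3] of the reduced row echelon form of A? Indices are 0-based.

M[2][3] = 3/5

pivot(0,0)=3: scale R0 → (1, -1/3, 2/3, -1/3)
  clear (2,0): R2 −= (-3)R0 → (0, 3, 2, 1)
pivot(1,1)=-3: scale R1 → (0, 1, -1, -2/3)
  clear (0,1): R0 −= (-1/3)R1 → (1, 0, 1/3, -5/9)
  clear (2,1): R2 −= (3)R1 → (0, 0, 5, 3)
pivot(2,2)=5: scale R2 → (0, 0, 1, 3/5)
  clear (0,2): R0 −= (1/3)R2 → (1, 0, 0, -34/45)
  clear (1,2): R1 −= (-1)R2 → (0, 1, 0, -1/15)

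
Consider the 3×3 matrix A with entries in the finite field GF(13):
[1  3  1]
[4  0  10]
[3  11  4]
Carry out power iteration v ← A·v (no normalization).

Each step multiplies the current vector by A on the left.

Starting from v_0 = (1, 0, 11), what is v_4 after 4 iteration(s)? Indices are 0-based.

v_4 = (8, 6, 1)

v_0 = (1, 0, 11).
v_1 = A·v_0 = (12, 10, 8).
v_2 = A·v_1 = (11, 11, 9).
v_3 = A·v_2 = (1, 4, 8).
v_4 = A·v_3 = (8, 6, 1).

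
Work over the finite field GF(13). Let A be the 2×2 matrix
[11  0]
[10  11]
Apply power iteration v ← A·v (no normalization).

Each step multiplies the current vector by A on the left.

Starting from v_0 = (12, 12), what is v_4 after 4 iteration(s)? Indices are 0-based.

v_4 = (10, 5)

v_0 = (12, 12).
v_1 = A·v_0 = (2, 5).
v_2 = A·v_1 = (9, 10).
v_3 = A·v_2 = (8, 5).
v_4 = A·v_3 = (10, 5).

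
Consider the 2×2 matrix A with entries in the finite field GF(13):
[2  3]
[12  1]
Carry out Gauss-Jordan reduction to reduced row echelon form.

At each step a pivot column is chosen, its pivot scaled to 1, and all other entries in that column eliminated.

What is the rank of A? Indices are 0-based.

[1] R0 /= 2  ⇒  (1, 8)
     R1 -= 12·R0  ⇒  (0, 9)
[2] R1 /= 9  ⇒  (0, 1)
     R0 -= 8·R1  ⇒  (1, 0)

rank = 2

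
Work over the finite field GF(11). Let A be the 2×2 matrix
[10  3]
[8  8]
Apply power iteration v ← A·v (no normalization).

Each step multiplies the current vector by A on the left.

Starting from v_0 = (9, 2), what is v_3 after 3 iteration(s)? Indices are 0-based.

v_0 = (9, 2).
v_1 = A·v_0 = (8, 0).
v_2 = A·v_1 = (3, 9).
v_3 = A·v_2 = (2, 8).

v_3 = (2, 8)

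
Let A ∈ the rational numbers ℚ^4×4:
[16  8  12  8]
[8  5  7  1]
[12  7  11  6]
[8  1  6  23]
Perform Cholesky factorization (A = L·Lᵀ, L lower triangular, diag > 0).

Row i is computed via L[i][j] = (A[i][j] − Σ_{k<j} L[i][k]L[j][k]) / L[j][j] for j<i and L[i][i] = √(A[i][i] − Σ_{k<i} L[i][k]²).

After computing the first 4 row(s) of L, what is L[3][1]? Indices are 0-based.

Step 1: L[0][0] = √(16) = 4.
  L[1][0] = (8) / L[0][0] = 2.
Step 2: L[1][1] = √(1) = 1.
  L[2][0] = (12) / L[0][0] = 3.
  L[2][1] = (1) / L[1][1] = 1.
Step 3: L[2][2] = √(1) = 1.
  L[3][0] = (8) / L[0][0] = 2.
  L[3][1] = (-3) / L[1][1] = -3.
  L[3][2] = (3) / L[2][2] = 3.
Step 4: L[3][3] = √(1) = 1.

L[3][1] = -3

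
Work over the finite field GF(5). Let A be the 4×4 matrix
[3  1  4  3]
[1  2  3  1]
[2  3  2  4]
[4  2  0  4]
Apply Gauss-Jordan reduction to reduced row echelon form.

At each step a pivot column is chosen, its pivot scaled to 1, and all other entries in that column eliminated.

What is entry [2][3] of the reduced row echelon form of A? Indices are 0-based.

step 1: normalize row 0 (÷3) = (1, 2, 3, 1)
  row 1: subtract 1×row0 = (0, 0, 0, 0)
  row 2: subtract 2×row0 = (0, 4, 1, 2)
  row 3: subtract 4×row0 = (0, 4, 3, 0)
step 2: exchange rows 1,2
step 2: normalize row 1 (÷4) = (0, 1, 4, 3)
  row 0: subtract 2×row1 = (1, 0, 0, 0)
  row 3: subtract 4×row1 = (0, 0, 2, 3)
step 3: exchange rows 2,3
step 3: normalize row 2 (÷2) = (0, 0, 1, 4)
  row 1: subtract 4×row2 = (0, 1, 0, 2)
skip col 3 (zero from row 3)

M[2][3] = 4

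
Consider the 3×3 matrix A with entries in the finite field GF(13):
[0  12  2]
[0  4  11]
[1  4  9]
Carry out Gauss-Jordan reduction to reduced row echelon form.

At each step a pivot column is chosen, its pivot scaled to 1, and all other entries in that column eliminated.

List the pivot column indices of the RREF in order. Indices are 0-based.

pivot(0,0): swap R0↔R2
pivot(0,0)=1: scale R0 → (1, 4, 9)
pivot(1,1)=4: scale R1 → (0, 1, 6)
  clear (0,1): R0 −= (4)R1 → (1, 0, 11)
  clear (2,1): R2 −= (12)R1 → (0, 0, 8)
pivot(2,2)=8: scale R2 → (0, 0, 1)
  clear (0,2): R0 −= (11)R2 → (1, 0, 0)
  clear (1,2): R1 −= (6)R2 → (0, 1, 0)

pivot columns: 0, 1, 2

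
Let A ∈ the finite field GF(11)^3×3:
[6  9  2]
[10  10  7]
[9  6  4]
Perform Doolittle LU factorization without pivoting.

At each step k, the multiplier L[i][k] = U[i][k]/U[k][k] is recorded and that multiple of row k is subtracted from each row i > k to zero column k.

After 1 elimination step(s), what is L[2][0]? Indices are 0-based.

L[2][0] = 7

[col 0] pivot 6
  R1 -= 9*R0 → (0, 6, 0)  (L[1][0] := 9)
  R2 -= 7*R0 → (0, 9, 1)  (L[2][0] := 7)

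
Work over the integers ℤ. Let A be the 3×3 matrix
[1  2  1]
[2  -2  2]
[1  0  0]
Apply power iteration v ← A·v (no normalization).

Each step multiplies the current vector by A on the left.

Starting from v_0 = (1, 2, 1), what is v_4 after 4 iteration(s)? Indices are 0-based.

v_4 = (44, 100, 41)

v_0 = (1, 2, 1).
v_1 = A·v_0 = (6, 0, 1).
v_2 = A·v_1 = (7, 14, 6).
v_3 = A·v_2 = (41, -2, 7).
v_4 = A·v_3 = (44, 100, 41).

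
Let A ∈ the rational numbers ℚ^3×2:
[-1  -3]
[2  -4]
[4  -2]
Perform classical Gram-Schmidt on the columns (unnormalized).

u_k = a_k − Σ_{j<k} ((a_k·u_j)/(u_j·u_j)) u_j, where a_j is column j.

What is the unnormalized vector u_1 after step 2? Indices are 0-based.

Step 1: u_0 = a_0 = (-1, 2, 4).
Step 2: u_1 = a_1 − (-13/21)·u_0 = (-76/21, -58/21, 10/21).

u_1 = (-76/21, -58/21, 10/21)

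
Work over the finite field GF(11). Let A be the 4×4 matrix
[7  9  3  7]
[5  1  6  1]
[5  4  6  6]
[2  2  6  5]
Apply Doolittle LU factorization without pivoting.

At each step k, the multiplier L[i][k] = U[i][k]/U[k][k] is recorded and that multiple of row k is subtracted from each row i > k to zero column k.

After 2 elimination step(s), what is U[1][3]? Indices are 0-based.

U[1][3] = 7

Step 1: pivot at (0,0) is 7.
  row1 ← row1 − (7)·row0  ⇒  L[1][0]=7, U row1=(0, 4, 7, 7)
  row2 ← row2 − (7)·row0  ⇒  L[2][0]=7, U row2=(0, 7, 7, 1)
  row3 ← row3 − (5)·row0  ⇒  L[3][0]=5, U row3=(0, 1, 2, 3)
Step 2: pivot at (1,1) is 4.
  row2 ← row2 − (10)·row1  ⇒  L[2][1]=10, U row2=(0, 0, 3, 8)
  row3 ← row3 − (3)·row1  ⇒  L[3][1]=3, U row3=(0, 0, 3, 4)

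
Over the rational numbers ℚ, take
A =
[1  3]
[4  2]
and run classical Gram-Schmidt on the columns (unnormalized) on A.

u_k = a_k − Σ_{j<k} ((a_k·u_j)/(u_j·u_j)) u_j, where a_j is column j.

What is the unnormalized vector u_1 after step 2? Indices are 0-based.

Step 1: u_0 = a_0 = (1, 4).
Step 2: u_1 = a_1 − (11/17)·u_0 = (40/17, -10/17).

u_1 = (40/17, -10/17)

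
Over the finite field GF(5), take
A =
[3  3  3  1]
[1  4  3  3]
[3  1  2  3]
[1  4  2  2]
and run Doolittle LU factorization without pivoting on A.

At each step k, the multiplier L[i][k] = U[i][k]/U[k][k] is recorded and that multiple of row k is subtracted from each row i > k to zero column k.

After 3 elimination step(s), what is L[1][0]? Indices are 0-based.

L[1][0] = 2

Step 1: pivot at (0,0) is 3.
  row1 ← row1 − (2)·row0  ⇒  L[1][0]=2, U row1=(0, 3, 2, 1)
  row2 ← row2 − (1)·row0  ⇒  L[2][0]=1, U row2=(0, 3, 4, 2)
  row3 ← row3 − (2)·row0  ⇒  L[3][0]=2, U row3=(0, 3, 1, 0)
Step 2: pivot at (1,1) is 3.
  row2 ← row2 − (1)·row1  ⇒  L[2][1]=1, U row2=(0, 0, 2, 1)
  row3 ← row3 − (1)·row1  ⇒  L[3][1]=1, U row3=(0, 0, 4, 4)
Step 3: pivot at (2,2) is 2.
  row3 ← row3 − (2)·row2  ⇒  L[3][2]=2, U row3=(0, 0, 0, 2)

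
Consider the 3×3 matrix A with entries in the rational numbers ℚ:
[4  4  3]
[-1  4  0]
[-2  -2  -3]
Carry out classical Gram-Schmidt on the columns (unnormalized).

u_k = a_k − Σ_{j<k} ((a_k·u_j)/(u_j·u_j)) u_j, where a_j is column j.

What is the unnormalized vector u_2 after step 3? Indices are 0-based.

u_2 = (-3/5, 0, -6/5)

Step 1: u_0 = a_0 = (4, -1, -2).
Step 2: u_1 = a_1 − (16/21)·u_0 = (20/21, 100/21, -10/21).
Step 3: u_2 = a_2 − (6/7)·u_0 − (9/50)·u_1 = (-3/5, 0, -6/5).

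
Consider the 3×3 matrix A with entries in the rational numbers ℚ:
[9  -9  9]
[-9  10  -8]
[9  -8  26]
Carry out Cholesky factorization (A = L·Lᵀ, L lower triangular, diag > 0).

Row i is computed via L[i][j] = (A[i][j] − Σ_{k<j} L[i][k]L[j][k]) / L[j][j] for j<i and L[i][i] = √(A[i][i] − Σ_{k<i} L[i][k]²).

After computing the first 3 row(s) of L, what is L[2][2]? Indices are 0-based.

Step 1: L[0][0] = √(9) = 3.
  L[1][0] = (-9) / L[0][0] = -3.
Step 2: L[1][1] = √(1) = 1.
  L[2][0] = (9) / L[0][0] = 3.
  L[2][1] = (1) / L[1][1] = 1.
Step 3: L[2][2] = √(16) = 4.

L[2][2] = 4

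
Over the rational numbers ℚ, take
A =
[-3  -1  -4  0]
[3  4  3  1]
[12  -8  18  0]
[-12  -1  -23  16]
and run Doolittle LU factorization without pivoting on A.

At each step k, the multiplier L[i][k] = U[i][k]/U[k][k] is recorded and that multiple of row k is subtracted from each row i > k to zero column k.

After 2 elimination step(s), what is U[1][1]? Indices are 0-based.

U[1][1] = 3

k=0: U[0][0]=-3
  eliminate (1,0): mult=-1, new row 1: (0, 3, -1, 1); set L[1][0]=-1
  eliminate (2,0): mult=-4, new row 2: (0, -12, 2, 0); set L[2][0]=-4
  eliminate (3,0): mult=4, new row 3: (0, 3, -7, 16); set L[3][0]=4
k=1: U[1][1]=3
  eliminate (2,1): mult=-4, new row 2: (0, 0, -2, 4); set L[2][1]=-4
  eliminate (3,1): mult=1, new row 3: (0, 0, -6, 15); set L[3][1]=1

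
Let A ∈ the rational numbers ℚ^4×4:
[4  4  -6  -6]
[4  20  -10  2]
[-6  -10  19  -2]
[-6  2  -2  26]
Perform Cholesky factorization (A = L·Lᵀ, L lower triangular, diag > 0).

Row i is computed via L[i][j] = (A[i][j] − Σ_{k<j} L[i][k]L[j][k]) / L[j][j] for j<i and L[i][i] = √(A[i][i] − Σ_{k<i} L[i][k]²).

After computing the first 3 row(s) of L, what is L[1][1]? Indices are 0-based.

Step 1: L[0][0] = √(4) = 2.
  L[1][0] = (4) / L[0][0] = 2.
Step 2: L[1][1] = √(16) = 4.
  L[2][0] = (-6) / L[0][0] = -3.
  L[2][1] = (-4) / L[1][1] = -1.
Step 3: L[2][2] = √(9) = 3.

L[1][1] = 4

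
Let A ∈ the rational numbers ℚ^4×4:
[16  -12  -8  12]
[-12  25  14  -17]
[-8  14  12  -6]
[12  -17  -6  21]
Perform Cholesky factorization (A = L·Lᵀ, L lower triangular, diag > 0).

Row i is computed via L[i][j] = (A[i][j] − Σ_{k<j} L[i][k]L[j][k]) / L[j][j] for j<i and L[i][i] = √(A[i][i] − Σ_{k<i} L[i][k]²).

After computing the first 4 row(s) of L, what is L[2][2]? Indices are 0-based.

L[2][2] = 2

Step 1: L[0][0] = √(16) = 4.
  L[1][0] = (-12) / L[0][0] = -3.
Step 2: L[1][1] = √(16) = 4.
  L[2][0] = (-8) / L[0][0] = -2.
  L[2][1] = (8) / L[1][1] = 2.
Step 3: L[2][2] = √(4) = 2.
  L[3][0] = (12) / L[0][0] = 3.
  L[3][1] = (-8) / L[1][1] = -2.
  L[3][2] = (4) / L[2][2] = 2.
Step 4: L[3][3] = √(4) = 2.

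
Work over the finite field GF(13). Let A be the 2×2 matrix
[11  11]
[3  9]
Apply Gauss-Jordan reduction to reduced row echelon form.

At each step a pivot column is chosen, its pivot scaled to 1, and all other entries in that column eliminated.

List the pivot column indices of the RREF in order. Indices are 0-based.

pivot columns: 0, 1

[1] R0 /= 11  ⇒  (1, 1)
     R1 -= 3·R0  ⇒  (0, 6)
[2] R1 /= 6  ⇒  (0, 1)
     R0 -= 1·R1  ⇒  (1, 0)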